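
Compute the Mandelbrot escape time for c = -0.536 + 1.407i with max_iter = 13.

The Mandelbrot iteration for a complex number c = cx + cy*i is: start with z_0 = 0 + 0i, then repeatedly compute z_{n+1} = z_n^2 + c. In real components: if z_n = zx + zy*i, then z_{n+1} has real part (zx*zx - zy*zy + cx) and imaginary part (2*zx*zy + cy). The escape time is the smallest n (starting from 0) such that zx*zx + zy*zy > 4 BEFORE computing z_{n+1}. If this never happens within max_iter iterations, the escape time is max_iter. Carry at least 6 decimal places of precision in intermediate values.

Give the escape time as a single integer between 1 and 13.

Answer: 2

Derivation:
z_0 = 0 + 0i, c = -0.5360 + 1.4070i
Iter 1: z = -0.5360 + 1.4070i, |z|^2 = 2.2669
Iter 2: z = -2.2284 + -0.1013i, |z|^2 = 4.9758
Escaped at iteration 2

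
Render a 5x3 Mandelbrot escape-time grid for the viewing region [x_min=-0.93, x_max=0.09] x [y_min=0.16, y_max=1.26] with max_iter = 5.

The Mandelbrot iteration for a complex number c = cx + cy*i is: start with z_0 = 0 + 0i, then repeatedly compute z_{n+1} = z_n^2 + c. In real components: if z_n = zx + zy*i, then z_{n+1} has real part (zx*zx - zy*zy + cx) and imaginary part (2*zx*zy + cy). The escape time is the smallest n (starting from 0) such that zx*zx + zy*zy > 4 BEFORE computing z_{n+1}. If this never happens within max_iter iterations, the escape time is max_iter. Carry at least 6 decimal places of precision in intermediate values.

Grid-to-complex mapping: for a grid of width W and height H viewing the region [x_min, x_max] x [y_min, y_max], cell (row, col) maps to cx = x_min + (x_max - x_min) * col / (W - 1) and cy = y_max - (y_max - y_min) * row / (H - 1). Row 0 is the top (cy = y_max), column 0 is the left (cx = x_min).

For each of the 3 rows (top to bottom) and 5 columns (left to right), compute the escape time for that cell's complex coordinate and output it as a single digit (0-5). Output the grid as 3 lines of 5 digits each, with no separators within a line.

Answer: 33332
45555
55555

Derivation:
(row=0, col=0): c = -0.9300 + 1.2600i → escape time 3
(row=0, col=1): c = -0.6750 + 1.2600i → escape time 3
(row=0, col=2): c = -0.4200 + 1.2600i → escape time 3
(row=0, col=3): c = -0.1650 + 1.2600i → escape time 3
(row=0, col=4): c = 0.0900 + 1.2600i → escape time 2
(row=1, col=0): c = -0.9300 + 0.7100i → escape time 4
(row=1, col=1): c = -0.6750 + 0.7100i → escape time 5
(row=1, col=2): c = -0.4200 + 0.7100i → escape time 5
(row=1, col=3): c = -0.1650 + 0.7100i → escape time 5
(row=1, col=4): c = 0.0900 + 0.7100i → escape time 5
(row=2, col=0): c = -0.9300 + 0.1600i → escape time 5
(row=2, col=1): c = -0.6750 + 0.1600i → escape time 5
(row=2, col=2): c = -0.4200 + 0.1600i → escape time 5
(row=2, col=3): c = -0.1650 + 0.1600i → escape time 5
(row=2, col=4): c = 0.0900 + 0.1600i → escape time 5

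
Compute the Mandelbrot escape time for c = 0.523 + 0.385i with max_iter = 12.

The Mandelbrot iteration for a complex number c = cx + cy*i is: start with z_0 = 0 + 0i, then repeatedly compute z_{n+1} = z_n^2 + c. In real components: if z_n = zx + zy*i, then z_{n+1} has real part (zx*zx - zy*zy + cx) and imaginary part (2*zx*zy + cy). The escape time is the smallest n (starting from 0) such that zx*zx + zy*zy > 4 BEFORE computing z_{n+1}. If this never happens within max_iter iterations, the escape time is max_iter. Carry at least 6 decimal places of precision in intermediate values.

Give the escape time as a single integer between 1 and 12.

Answer: 5

Derivation:
z_0 = 0 + 0i, c = 0.5230 + 0.3850i
Iter 1: z = 0.5230 + 0.3850i, |z|^2 = 0.4218
Iter 2: z = 0.6483 + 0.7877i, |z|^2 = 1.0408
Iter 3: z = 0.3228 + 1.4064i, |z|^2 = 2.0820
Iter 4: z = -1.3506 + 1.2930i, |z|^2 = 3.4959
Iter 5: z = 0.6754 + -3.1076i, |z|^2 = 10.1134
Escaped at iteration 5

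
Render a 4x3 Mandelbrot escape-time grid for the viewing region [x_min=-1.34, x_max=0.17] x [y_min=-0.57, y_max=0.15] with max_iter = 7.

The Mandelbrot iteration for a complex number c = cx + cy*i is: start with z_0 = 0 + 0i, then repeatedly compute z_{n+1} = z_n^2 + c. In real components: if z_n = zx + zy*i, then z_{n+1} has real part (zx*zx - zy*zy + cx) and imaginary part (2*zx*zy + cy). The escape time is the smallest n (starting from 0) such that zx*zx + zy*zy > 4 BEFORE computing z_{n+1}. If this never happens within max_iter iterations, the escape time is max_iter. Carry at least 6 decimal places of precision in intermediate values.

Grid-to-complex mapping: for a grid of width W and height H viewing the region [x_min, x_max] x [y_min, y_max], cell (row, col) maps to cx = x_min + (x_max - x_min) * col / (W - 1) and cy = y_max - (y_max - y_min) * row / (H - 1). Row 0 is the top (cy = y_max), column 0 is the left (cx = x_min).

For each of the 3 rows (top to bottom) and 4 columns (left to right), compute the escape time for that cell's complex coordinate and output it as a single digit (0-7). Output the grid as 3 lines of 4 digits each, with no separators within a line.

Answer: 7777
7777
3577

Derivation:
(row=0, col=0): c = -1.3400 + 0.1500i → escape time 7
(row=0, col=1): c = -0.8367 + 0.1500i → escape time 7
(row=0, col=2): c = -0.3333 + 0.1500i → escape time 7
(row=0, col=3): c = 0.1700 + 0.1500i → escape time 7
(row=1, col=0): c = -1.3400 + -0.2100i → escape time 7
(row=1, col=1): c = -0.8367 + -0.2100i → escape time 7
(row=1, col=2): c = -0.3333 + -0.2100i → escape time 7
(row=1, col=3): c = 0.1700 + -0.2100i → escape time 7
(row=2, col=0): c = -1.3400 + -0.5700i → escape time 3
(row=2, col=1): c = -0.8367 + -0.5700i → escape time 5
(row=2, col=2): c = -0.3333 + -0.5700i → escape time 7
(row=2, col=3): c = 0.1700 + -0.5700i → escape time 7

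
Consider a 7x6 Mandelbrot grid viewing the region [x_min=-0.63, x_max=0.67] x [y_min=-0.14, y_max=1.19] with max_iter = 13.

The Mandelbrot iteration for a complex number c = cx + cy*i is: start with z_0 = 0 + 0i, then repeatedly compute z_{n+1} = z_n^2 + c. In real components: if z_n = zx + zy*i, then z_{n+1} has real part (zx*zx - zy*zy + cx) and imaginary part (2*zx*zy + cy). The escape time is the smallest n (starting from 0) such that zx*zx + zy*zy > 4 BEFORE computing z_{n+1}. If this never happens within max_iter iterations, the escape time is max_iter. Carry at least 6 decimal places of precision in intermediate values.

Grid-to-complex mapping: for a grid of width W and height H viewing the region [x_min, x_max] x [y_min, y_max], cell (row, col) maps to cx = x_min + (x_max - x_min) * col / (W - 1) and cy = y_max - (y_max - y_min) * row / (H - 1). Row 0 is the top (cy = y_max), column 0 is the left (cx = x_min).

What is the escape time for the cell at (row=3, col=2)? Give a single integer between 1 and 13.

Answer: 13

Derivation:
z_0 = 0 + 0i, c = -0.1967 + 0.3920i
Iter 1: z = -0.1967 + 0.3920i, |z|^2 = 0.1923
Iter 2: z = -0.3117 + 0.2378i, |z|^2 = 0.1537
Iter 3: z = -0.1561 + 0.2438i, |z|^2 = 0.0838
Iter 4: z = -0.2317 + 0.3159i, |z|^2 = 0.1535
Iter 5: z = -0.2428 + 0.2456i, |z|^2 = 0.1193
Iter 6: z = -0.1981 + 0.2728i, |z|^2 = 0.1136
Iter 7: z = -0.2318 + 0.2840i, |z|^2 = 0.1344
Iter 8: z = -0.2236 + 0.2603i, |z|^2 = 0.1177
Iter 9: z = -0.2145 + 0.2756i, |z|^2 = 0.1220
Iter 10: z = -0.2266 + 0.2738i, |z|^2 = 0.1263
Iter 11: z = -0.2203 + 0.2679i, |z|^2 = 0.1203
Iter 12: z = -0.2199 + 0.2740i, |z|^2 = 0.1234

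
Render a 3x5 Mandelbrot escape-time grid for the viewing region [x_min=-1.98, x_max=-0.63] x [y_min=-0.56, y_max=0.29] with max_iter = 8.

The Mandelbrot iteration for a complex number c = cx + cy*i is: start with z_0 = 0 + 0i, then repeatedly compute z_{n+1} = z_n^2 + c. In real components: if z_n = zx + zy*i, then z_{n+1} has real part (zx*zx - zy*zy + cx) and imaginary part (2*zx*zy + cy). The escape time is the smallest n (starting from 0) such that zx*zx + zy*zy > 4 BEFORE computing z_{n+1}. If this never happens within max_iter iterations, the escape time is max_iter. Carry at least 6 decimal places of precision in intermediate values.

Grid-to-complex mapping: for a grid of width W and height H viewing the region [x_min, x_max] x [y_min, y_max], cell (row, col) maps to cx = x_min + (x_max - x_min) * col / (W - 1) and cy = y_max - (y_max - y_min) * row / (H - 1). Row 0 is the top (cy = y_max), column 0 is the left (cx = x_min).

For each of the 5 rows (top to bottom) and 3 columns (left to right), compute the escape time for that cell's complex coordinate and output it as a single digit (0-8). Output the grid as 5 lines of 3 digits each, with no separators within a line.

Answer: 178
488
388
178
138

Derivation:
(row=0, col=0): c = -1.9800 + 0.2900i → escape time 1
(row=0, col=1): c = -1.3050 + 0.2900i → escape time 7
(row=0, col=2): c = -0.6300 + 0.2900i → escape time 8
(row=1, col=0): c = -1.9800 + 0.0775i → escape time 4
(row=1, col=1): c = -1.3050 + 0.0775i → escape time 8
(row=1, col=2): c = -0.6300 + 0.0775i → escape time 8
(row=2, col=0): c = -1.9800 + -0.1350i → escape time 3
(row=2, col=1): c = -1.3050 + -0.1350i → escape time 8
(row=2, col=2): c = -0.6300 + -0.1350i → escape time 8
(row=3, col=0): c = -1.9800 + -0.3475i → escape time 1
(row=3, col=1): c = -1.3050 + -0.3475i → escape time 7
(row=3, col=2): c = -0.6300 + -0.3475i → escape time 8
(row=4, col=0): c = -1.9800 + -0.5600i → escape time 1
(row=4, col=1): c = -1.3050 + -0.5600i → escape time 3
(row=4, col=2): c = -0.6300 + -0.5600i → escape time 8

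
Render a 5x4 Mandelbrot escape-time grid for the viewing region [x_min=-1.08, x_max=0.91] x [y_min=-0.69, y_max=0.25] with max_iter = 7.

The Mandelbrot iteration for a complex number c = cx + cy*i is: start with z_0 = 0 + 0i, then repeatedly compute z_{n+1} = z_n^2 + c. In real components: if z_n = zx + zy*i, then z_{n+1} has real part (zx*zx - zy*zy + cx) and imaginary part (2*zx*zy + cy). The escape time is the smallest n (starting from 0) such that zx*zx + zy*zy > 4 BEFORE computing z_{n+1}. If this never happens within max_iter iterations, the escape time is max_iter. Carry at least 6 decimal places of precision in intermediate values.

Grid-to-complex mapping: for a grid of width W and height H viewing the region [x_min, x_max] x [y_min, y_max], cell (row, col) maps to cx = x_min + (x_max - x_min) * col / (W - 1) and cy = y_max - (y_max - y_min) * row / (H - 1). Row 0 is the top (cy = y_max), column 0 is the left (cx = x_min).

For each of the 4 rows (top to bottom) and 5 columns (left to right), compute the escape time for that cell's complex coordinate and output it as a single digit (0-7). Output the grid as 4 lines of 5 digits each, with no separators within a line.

(row=0, col=0): c = -1.0800 + 0.2500i → escape time 7
(row=0, col=1): c = -0.5825 + 0.2500i → escape time 7
(row=0, col=2): c = -0.0850 + 0.2500i → escape time 7
(row=0, col=3): c = 0.4125 + 0.2500i → escape time 7
(row=0, col=4): c = 0.9100 + 0.2500i → escape time 3
(row=1, col=0): c = -1.0800 + -0.0633i → escape time 7
(row=1, col=1): c = -0.5825 + -0.0633i → escape time 7
(row=1, col=2): c = -0.0850 + -0.0633i → escape time 7
(row=1, col=3): c = 0.4125 + -0.0633i → escape time 6
(row=1, col=4): c = 0.9100 + -0.0633i → escape time 3
(row=2, col=0): c = -1.0800 + -0.3767i → escape time 7
(row=2, col=1): c = -0.5825 + -0.3767i → escape time 7
(row=2, col=2): c = -0.0850 + -0.3767i → escape time 7
(row=2, col=3): c = 0.4125 + -0.3767i → escape time 7
(row=2, col=4): c = 0.9100 + -0.3767i → escape time 3
(row=3, col=0): c = -1.0800 + -0.6900i → escape time 3
(row=3, col=1): c = -0.5825 + -0.6900i → escape time 7
(row=3, col=2): c = -0.0850 + -0.6900i → escape time 7
(row=3, col=3): c = 0.4125 + -0.6900i → escape time 5
(row=3, col=4): c = 0.9100 + -0.6900i → escape time 2

Answer: 77773
77763
77773
37752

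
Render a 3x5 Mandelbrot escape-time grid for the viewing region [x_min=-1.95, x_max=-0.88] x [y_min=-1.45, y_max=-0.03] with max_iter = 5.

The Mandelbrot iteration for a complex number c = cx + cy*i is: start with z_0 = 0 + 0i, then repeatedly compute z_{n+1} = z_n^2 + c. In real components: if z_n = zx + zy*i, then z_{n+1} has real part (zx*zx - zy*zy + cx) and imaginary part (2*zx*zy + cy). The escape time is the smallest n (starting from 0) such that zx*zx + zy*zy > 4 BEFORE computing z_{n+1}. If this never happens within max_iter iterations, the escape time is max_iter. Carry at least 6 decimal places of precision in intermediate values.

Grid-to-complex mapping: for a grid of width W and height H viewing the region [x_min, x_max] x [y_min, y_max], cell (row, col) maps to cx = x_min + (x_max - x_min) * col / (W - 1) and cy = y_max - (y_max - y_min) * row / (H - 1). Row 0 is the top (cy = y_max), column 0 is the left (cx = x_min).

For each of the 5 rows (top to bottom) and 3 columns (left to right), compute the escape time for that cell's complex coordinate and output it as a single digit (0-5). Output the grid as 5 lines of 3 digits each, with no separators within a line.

(row=0, col=0): c = -1.9500 + -0.0300i → escape time 5
(row=0, col=1): c = -1.4150 + -0.0300i → escape time 5
(row=0, col=2): c = -0.8800 + -0.0300i → escape time 5
(row=1, col=0): c = -1.9500 + -0.3850i → escape time 2
(row=1, col=1): c = -1.4150 + -0.3850i → escape time 5
(row=1, col=2): c = -0.8800 + -0.3850i → escape time 5
(row=2, col=0): c = -1.9500 + -0.7400i → escape time 1
(row=2, col=1): c = -1.4150 + -0.7400i → escape time 3
(row=2, col=2): c = -0.8800 + -0.7400i → escape time 4
(row=3, col=0): c = -1.9500 + -1.0950i → escape time 1
(row=3, col=1): c = -1.4150 + -1.0950i → escape time 2
(row=3, col=2): c = -0.8800 + -1.0950i → escape time 3
(row=4, col=0): c = -1.9500 + -1.4500i → escape time 1
(row=4, col=1): c = -1.4150 + -1.4500i → escape time 1
(row=4, col=2): c = -0.8800 + -1.4500i → escape time 2

Answer: 555
255
134
123
112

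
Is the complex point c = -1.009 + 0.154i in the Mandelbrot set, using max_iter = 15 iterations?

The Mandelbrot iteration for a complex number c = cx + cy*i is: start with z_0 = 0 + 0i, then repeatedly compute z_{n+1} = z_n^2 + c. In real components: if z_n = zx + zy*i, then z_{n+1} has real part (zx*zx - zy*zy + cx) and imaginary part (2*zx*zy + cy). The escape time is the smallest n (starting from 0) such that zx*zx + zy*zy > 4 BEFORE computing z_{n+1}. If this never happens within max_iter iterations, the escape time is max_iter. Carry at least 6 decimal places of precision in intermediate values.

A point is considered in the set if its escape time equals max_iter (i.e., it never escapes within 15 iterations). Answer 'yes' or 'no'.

z_0 = 0 + 0i, c = -1.0090 + 0.1540i
Iter 1: z = -1.0090 + 0.1540i, |z|^2 = 1.0418
Iter 2: z = -0.0146 + -0.1568i, |z|^2 = 0.0248
Iter 3: z = -1.0334 + 0.1586i, |z|^2 = 1.0930
Iter 4: z = 0.0337 + -0.1738i, |z|^2 = 0.0313
Iter 5: z = -1.0381 + 0.1423i, |z|^2 = 1.0978
Iter 6: z = 0.0483 + -0.1414i, |z|^2 = 0.0223
Iter 7: z = -1.0267 + 0.1403i, |z|^2 = 1.0737
Iter 8: z = 0.0253 + -0.1342i, |z|^2 = 0.0186
Iter 9: z = -1.0264 + 0.1472i, |z|^2 = 1.0751
Iter 10: z = 0.0227 + -0.1482i, |z|^2 = 0.0225
Iter 11: z = -1.0304 + 0.1473i, |z|^2 = 1.0835
Iter 12: z = 0.0311 + -0.1495i, |z|^2 = 0.0233
Iter 13: z = -1.0304 + 0.1447i, |z|^2 = 1.0826
Iter 14: z = 0.0317 + -0.1442i, |z|^2 = 0.0218
Did not escape in 15 iterations → in set

Answer: yes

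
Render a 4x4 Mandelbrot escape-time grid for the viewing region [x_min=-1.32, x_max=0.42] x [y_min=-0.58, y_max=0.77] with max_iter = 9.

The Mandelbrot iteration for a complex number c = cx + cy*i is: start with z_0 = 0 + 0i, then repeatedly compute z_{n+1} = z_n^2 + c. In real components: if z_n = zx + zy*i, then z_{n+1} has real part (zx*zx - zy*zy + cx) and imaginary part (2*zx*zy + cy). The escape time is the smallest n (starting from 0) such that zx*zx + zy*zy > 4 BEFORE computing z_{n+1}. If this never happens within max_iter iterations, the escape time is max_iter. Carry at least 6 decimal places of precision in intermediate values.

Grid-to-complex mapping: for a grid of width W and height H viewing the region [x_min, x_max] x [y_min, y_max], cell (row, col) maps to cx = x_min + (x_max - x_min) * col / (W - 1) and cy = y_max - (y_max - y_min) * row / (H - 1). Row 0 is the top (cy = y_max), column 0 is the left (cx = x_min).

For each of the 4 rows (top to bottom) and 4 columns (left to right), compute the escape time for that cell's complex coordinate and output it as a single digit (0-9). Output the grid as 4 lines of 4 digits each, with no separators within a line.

Answer: 3494
6999
9998
3697

Derivation:
(row=0, col=0): c = -1.3200 + 0.7700i → escape time 3
(row=0, col=1): c = -0.7400 + 0.7700i → escape time 4
(row=0, col=2): c = -0.1600 + 0.7700i → escape time 9
(row=0, col=3): c = 0.4200 + 0.7700i → escape time 4
(row=1, col=0): c = -1.3200 + 0.3200i → escape time 6
(row=1, col=1): c = -0.7400 + 0.3200i → escape time 9
(row=1, col=2): c = -0.1600 + 0.3200i → escape time 9
(row=1, col=3): c = 0.4200 + 0.3200i → escape time 9
(row=2, col=0): c = -1.3200 + -0.1300i → escape time 9
(row=2, col=1): c = -0.7400 + -0.1300i → escape time 9
(row=2, col=2): c = -0.1600 + -0.1300i → escape time 9
(row=2, col=3): c = 0.4200 + -0.1300i → escape time 8
(row=3, col=0): c = -1.3200 + -0.5800i → escape time 3
(row=3, col=1): c = -0.7400 + -0.5800i → escape time 6
(row=3, col=2): c = -0.1600 + -0.5800i → escape time 9
(row=3, col=3): c = 0.4200 + -0.5800i → escape time 7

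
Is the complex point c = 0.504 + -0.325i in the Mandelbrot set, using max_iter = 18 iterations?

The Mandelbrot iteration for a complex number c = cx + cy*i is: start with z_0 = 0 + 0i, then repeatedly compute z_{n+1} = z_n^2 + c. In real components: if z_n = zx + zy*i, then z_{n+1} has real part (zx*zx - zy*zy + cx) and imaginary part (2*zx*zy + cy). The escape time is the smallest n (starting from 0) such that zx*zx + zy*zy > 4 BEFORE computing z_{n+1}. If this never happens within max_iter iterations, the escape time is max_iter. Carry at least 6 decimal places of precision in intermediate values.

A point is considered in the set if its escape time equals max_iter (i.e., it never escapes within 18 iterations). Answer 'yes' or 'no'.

z_0 = 0 + 0i, c = 0.5040 + -0.3250i
Iter 1: z = 0.5040 + -0.3250i, |z|^2 = 0.3596
Iter 2: z = 0.6524 + -0.6526i, |z|^2 = 0.8515
Iter 3: z = 0.5037 + -1.1765i, |z|^2 = 1.6379
Iter 4: z = -0.6264 + -1.5103i, |z|^2 = 2.6733
Iter 5: z = -1.3845 + 1.5671i, |z|^2 = 4.3727
Escaped at iteration 5

Answer: no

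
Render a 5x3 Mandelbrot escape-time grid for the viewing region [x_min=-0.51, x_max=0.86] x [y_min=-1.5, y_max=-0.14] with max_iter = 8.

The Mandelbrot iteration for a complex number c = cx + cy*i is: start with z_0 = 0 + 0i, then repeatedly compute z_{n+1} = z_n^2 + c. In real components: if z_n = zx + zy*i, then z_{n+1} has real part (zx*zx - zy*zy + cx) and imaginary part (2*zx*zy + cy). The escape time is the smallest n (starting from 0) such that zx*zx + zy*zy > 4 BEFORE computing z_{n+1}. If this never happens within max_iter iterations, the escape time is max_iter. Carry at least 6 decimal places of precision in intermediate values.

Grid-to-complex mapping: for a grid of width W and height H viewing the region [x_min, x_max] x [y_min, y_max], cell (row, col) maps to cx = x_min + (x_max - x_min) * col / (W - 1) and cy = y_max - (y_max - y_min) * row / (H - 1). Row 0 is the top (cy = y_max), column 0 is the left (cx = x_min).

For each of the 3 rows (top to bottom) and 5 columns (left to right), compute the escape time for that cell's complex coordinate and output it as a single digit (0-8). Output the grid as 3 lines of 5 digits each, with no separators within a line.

(row=0, col=0): c = -0.5100 + -0.1400i → escape time 8
(row=0, col=1): c = -0.1675 + -0.1400i → escape time 8
(row=0, col=2): c = 0.1750 + -0.1400i → escape time 8
(row=0, col=3): c = 0.5175 + -0.1400i → escape time 5
(row=0, col=4): c = 0.8600 + -0.1400i → escape time 3
(row=1, col=0): c = -0.5100 + -0.8200i → escape time 5
(row=1, col=1): c = -0.1675 + -0.8200i → escape time 8
(row=1, col=2): c = 0.1750 + -0.8200i → escape time 5
(row=1, col=3): c = 0.5175 + -0.8200i → escape time 3
(row=1, col=4): c = 0.8600 + -0.8200i → escape time 2
(row=2, col=0): c = -0.5100 + -1.5000i → escape time 2
(row=2, col=1): c = -0.1675 + -1.5000i → escape time 2
(row=2, col=2): c = 0.1750 + -1.5000i → escape time 2
(row=2, col=3): c = 0.5175 + -1.5000i → escape time 2
(row=2, col=4): c = 0.8600 + -1.5000i → escape time 2

Answer: 88853
58532
22222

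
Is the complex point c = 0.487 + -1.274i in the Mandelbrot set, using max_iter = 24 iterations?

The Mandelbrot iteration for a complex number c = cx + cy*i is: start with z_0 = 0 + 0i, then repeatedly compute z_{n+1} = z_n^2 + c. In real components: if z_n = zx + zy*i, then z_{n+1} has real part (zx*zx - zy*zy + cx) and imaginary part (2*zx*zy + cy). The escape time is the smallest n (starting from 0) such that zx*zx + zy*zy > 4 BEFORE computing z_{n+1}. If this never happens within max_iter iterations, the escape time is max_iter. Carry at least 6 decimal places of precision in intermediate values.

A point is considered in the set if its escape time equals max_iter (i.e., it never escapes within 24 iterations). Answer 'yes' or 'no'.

Answer: no

Derivation:
z_0 = 0 + 0i, c = 0.4870 + -1.2740i
Iter 1: z = 0.4870 + -1.2740i, |z|^2 = 1.8602
Iter 2: z = -0.8989 + -2.5149i, |z|^2 = 7.1326
Escaped at iteration 2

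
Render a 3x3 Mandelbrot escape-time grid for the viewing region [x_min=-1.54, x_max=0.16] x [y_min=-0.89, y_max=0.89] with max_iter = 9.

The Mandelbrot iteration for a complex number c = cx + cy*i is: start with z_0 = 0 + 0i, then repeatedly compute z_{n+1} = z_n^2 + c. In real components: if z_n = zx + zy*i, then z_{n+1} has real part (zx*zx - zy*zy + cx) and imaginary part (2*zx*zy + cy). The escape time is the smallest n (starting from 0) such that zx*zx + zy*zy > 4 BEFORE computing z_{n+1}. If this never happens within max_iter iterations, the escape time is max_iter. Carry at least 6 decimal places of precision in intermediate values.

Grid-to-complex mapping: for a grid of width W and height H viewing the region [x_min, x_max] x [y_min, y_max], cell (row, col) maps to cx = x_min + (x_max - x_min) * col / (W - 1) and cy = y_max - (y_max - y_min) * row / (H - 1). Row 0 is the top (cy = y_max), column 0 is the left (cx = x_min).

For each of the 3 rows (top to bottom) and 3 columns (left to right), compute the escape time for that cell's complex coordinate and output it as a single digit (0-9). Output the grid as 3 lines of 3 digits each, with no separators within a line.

(row=0, col=0): c = -1.5400 + 0.8900i → escape time 3
(row=0, col=1): c = -0.6900 + 0.8900i → escape time 4
(row=0, col=2): c = 0.1600 + 0.8900i → escape time 5
(row=1, col=0): c = -1.5400 + 0.0000i → escape time 9
(row=1, col=1): c = -0.6900 + 0.0000i → escape time 9
(row=1, col=2): c = 0.1600 + 0.0000i → escape time 9
(row=2, col=0): c = -1.5400 + -0.8900i → escape time 3
(row=2, col=1): c = -0.6900 + -0.8900i → escape time 4
(row=2, col=2): c = 0.1600 + -0.8900i → escape time 5

Answer: 345
999
345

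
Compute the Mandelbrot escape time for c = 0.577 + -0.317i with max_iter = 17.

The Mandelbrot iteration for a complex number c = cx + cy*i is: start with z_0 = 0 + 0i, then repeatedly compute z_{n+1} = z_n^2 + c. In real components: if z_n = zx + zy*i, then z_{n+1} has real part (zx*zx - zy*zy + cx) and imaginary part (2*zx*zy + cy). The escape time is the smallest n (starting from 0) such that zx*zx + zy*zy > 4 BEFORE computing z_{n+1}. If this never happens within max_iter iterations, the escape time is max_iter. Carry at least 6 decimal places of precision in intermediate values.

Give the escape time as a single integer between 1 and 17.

Answer: 4

Derivation:
z_0 = 0 + 0i, c = 0.5770 + -0.3170i
Iter 1: z = 0.5770 + -0.3170i, |z|^2 = 0.4334
Iter 2: z = 0.8094 + -0.6828i, |z|^2 = 1.1214
Iter 3: z = 0.7660 + -1.4224i, |z|^2 = 2.6099
Iter 4: z = -0.8595 + -2.4960i, |z|^2 = 6.9687
Escaped at iteration 4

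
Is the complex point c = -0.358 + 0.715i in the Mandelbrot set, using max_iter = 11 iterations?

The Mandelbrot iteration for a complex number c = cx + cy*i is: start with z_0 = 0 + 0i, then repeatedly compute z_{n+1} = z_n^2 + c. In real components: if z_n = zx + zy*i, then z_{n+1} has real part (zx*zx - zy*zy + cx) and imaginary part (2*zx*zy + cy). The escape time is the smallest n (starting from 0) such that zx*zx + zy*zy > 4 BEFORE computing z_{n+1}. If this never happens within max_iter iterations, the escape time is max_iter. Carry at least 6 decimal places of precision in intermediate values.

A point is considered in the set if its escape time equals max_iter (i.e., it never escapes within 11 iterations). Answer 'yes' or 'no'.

Answer: no

Derivation:
z_0 = 0 + 0i, c = -0.3580 + 0.7150i
Iter 1: z = -0.3580 + 0.7150i, |z|^2 = 0.6394
Iter 2: z = -0.7411 + 0.2031i, |z|^2 = 0.5904
Iter 3: z = 0.1499 + 0.4140i, |z|^2 = 0.1939
Iter 4: z = -0.5069 + 0.8392i, |z|^2 = 0.9612
Iter 5: z = -0.8052 + -0.1358i, |z|^2 = 0.6668
Iter 6: z = 0.2719 + 0.9337i, |z|^2 = 0.9458
Iter 7: z = -1.1559 + 1.2227i, |z|^2 = 2.8312
Iter 8: z = -0.5170 + -2.1118i, |z|^2 = 4.7269
Escaped at iteration 8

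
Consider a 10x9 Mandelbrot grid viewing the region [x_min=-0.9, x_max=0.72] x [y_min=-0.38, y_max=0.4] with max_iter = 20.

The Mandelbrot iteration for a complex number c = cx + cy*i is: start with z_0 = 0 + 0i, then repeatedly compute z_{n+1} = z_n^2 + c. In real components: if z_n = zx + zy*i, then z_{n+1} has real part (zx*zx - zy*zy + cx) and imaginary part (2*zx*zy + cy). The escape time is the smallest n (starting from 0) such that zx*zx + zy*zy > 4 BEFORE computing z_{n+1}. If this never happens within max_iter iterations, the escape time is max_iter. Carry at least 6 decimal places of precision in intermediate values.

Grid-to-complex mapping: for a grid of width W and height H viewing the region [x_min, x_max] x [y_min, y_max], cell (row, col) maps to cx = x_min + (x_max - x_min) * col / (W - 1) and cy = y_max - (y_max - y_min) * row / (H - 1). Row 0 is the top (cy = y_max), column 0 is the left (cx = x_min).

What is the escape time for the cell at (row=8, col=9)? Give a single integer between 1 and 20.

Answer: 3

Derivation:
z_0 = 0 + 0i, c = 0.7200 + -0.3800i
Iter 1: z = 0.7200 + -0.3800i, |z|^2 = 0.6628
Iter 2: z = 1.0940 + -0.9272i, |z|^2 = 2.0565
Iter 3: z = 1.0571 + -2.4087i, |z|^2 = 6.9194
Escaped at iteration 3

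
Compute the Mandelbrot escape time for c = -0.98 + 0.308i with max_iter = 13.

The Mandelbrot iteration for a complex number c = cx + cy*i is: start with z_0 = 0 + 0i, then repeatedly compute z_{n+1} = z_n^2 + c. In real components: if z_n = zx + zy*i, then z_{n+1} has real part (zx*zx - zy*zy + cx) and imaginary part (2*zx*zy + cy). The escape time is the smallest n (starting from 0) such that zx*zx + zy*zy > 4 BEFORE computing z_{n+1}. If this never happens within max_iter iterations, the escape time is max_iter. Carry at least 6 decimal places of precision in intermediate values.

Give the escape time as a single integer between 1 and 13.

Answer: 13

Derivation:
z_0 = 0 + 0i, c = -0.9800 + 0.3080i
Iter 1: z = -0.9800 + 0.3080i, |z|^2 = 1.0553
Iter 2: z = -0.1145 + -0.2957i, |z|^2 = 0.1005
Iter 3: z = -1.0543 + 0.3757i, |z|^2 = 1.2527
Iter 4: z = -0.0095 + -0.4842i, |z|^2 = 0.2345
Iter 5: z = -1.2144 + 0.3172i, |z|^2 = 1.5753
Iter 6: z = 0.3940 + -0.4625i, |z|^2 = 0.3691
Iter 7: z = -1.0386 + -0.0565i, |z|^2 = 1.0820
Iter 8: z = 0.0956 + 0.4253i, |z|^2 = 0.1900
Iter 9: z = -1.1517 + 0.3893i, |z|^2 = 1.4780
Iter 10: z = 0.1949 + -0.5887i, |z|^2 = 0.3846
Iter 11: z = -1.2886 + 0.0785i, |z|^2 = 1.6667
Iter 12: z = 0.6744 + 0.1057i, |z|^2 = 0.4660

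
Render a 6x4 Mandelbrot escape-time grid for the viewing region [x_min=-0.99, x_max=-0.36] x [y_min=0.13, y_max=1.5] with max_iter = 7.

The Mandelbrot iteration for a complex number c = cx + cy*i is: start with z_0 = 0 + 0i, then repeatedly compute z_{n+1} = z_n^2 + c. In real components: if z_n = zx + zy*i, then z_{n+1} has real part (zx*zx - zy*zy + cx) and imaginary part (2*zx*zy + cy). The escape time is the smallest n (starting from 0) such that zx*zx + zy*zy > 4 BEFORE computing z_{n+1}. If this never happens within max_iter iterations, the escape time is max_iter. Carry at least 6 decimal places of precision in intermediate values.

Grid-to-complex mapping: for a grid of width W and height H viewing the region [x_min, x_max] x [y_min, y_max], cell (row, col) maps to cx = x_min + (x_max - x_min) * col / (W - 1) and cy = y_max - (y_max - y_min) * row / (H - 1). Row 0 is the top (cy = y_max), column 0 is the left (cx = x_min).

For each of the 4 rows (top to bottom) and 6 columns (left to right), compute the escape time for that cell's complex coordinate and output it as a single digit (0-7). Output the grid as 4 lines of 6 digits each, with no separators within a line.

Answer: 222222
333444
556777
777777

Derivation:
(row=0, col=0): c = -0.9900 + 1.5000i → escape time 2
(row=0, col=1): c = -0.8640 + 1.5000i → escape time 2
(row=0, col=2): c = -0.7380 + 1.5000i → escape time 2
(row=0, col=3): c = -0.6120 + 1.5000i → escape time 2
(row=0, col=4): c = -0.4860 + 1.5000i → escape time 2
(row=0, col=5): c = -0.3600 + 1.5000i → escape time 2
(row=1, col=0): c = -0.9900 + 1.0433i → escape time 3
(row=1, col=1): c = -0.8640 + 1.0433i → escape time 3
(row=1, col=2): c = -0.7380 + 1.0433i → escape time 3
(row=1, col=3): c = -0.6120 + 1.0433i → escape time 4
(row=1, col=4): c = -0.4860 + 1.0433i → escape time 4
(row=1, col=5): c = -0.3600 + 1.0433i → escape time 4
(row=2, col=0): c = -0.9900 + 0.5867i → escape time 5
(row=2, col=1): c = -0.8640 + 0.5867i → escape time 5
(row=2, col=2): c = -0.7380 + 0.5867i → escape time 6
(row=2, col=3): c = -0.6120 + 0.5867i → escape time 7
(row=2, col=4): c = -0.4860 + 0.5867i → escape time 7
(row=2, col=5): c = -0.3600 + 0.5867i → escape time 7
(row=3, col=0): c = -0.9900 + 0.1300i → escape time 7
(row=3, col=1): c = -0.8640 + 0.1300i → escape time 7
(row=3, col=2): c = -0.7380 + 0.1300i → escape time 7
(row=3, col=3): c = -0.6120 + 0.1300i → escape time 7
(row=3, col=4): c = -0.4860 + 0.1300i → escape time 7
(row=3, col=5): c = -0.3600 + 0.1300i → escape time 7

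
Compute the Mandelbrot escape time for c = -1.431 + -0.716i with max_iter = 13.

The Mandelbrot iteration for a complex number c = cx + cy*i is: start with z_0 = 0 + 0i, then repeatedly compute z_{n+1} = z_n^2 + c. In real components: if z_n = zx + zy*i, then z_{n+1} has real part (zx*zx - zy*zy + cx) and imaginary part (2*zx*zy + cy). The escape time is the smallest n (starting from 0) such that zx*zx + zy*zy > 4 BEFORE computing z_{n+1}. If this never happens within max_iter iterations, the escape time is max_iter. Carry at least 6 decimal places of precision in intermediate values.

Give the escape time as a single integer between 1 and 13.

Answer: 3

Derivation:
z_0 = 0 + 0i, c = -1.4310 + -0.7160i
Iter 1: z = -1.4310 + -0.7160i, |z|^2 = 2.5604
Iter 2: z = 0.1041 + 1.3332i, |z|^2 = 1.7882
Iter 3: z = -3.1976 + -0.4384i, |z|^2 = 10.4166
Escaped at iteration 3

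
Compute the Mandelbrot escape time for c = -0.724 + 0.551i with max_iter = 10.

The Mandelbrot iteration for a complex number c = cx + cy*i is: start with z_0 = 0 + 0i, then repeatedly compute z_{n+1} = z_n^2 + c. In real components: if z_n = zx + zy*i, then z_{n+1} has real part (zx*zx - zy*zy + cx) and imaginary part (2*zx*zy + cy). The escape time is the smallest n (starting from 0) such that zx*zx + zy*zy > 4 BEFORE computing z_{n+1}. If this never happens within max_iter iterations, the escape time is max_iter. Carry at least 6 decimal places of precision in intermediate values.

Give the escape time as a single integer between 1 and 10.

Answer: 6

Derivation:
z_0 = 0 + 0i, c = -0.7240 + 0.5510i
Iter 1: z = -0.7240 + 0.5510i, |z|^2 = 0.8278
Iter 2: z = -0.5034 + -0.2468i, |z|^2 = 0.3144
Iter 3: z = -0.5315 + 0.7995i, |z|^2 = 0.9218
Iter 4: z = -1.0808 + -0.2989i, |z|^2 = 1.2574
Iter 5: z = 0.3547 + 1.1971i, |z|^2 = 1.5589
Iter 6: z = -2.0312 + 1.4003i, |z|^2 = 6.0866
Escaped at iteration 6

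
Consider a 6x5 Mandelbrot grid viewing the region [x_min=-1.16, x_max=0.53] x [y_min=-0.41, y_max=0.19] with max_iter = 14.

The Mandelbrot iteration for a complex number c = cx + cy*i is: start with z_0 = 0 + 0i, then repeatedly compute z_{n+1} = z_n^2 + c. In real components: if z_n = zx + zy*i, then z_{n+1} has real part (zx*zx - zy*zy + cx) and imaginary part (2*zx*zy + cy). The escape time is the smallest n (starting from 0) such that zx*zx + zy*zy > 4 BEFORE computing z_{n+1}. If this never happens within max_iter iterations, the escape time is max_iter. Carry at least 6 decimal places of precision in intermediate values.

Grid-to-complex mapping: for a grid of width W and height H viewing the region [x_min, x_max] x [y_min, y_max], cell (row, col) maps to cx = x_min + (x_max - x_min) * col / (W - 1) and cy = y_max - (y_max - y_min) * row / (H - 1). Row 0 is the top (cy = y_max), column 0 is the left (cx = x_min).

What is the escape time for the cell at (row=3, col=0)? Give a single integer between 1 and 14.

z_0 = 0 + 0i, c = -1.1600 + -0.2600i
Iter 1: z = -1.1600 + -0.2600i, |z|^2 = 1.4132
Iter 2: z = 0.1180 + 0.3432i, |z|^2 = 0.1317
Iter 3: z = -1.2639 + -0.1790i, |z|^2 = 1.6294
Iter 4: z = 0.4053 + 0.1925i, |z|^2 = 0.2013
Iter 5: z = -1.0328 + -0.1040i, |z|^2 = 1.0774
Iter 6: z = -0.1042 + -0.0452i, |z|^2 = 0.0129
Iter 7: z = -1.1512 + -0.2506i, |z|^2 = 1.3880
Iter 8: z = 0.1025 + 0.3169i, |z|^2 = 0.1109
Iter 9: z = -1.2499 + -0.1951i, |z|^2 = 1.6004
Iter 10: z = 0.3643 + 0.2276i, |z|^2 = 0.1845
Iter 11: z = -1.0791 + -0.0941i, |z|^2 = 1.1733
Iter 12: z = -0.0044 + -0.0568i, |z|^2 = 0.0032
Iter 13: z = -1.1632 + -0.2595i, |z|^2 = 1.4204

Answer: 14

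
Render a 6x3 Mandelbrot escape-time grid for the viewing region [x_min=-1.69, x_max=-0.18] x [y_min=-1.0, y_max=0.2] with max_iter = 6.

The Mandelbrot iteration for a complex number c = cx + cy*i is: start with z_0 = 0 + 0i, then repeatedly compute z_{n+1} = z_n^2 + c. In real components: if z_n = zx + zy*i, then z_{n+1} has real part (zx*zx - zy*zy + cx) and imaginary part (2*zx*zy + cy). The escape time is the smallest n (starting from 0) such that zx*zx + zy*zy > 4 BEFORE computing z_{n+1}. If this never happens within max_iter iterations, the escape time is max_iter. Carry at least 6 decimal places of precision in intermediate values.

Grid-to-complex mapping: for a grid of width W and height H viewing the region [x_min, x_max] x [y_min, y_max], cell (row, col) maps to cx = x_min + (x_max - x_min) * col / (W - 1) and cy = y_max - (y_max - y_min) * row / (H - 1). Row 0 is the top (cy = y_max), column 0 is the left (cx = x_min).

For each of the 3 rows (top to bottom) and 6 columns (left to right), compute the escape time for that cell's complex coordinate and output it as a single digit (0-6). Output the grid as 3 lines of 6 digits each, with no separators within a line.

(row=0, col=0): c = -1.6900 + 0.2000i → escape time 4
(row=0, col=1): c = -1.3880 + 0.2000i → escape time 6
(row=0, col=2): c = -1.0860 + 0.2000i → escape time 6
(row=0, col=3): c = -0.7840 + 0.2000i → escape time 6
(row=0, col=4): c = -0.4820 + 0.2000i → escape time 6
(row=0, col=5): c = -0.1800 + 0.2000i → escape time 6
(row=1, col=0): c = -1.6900 + -0.4000i → escape time 3
(row=1, col=1): c = -1.3880 + -0.4000i → escape time 5
(row=1, col=2): c = -1.0860 + -0.4000i → escape time 6
(row=1, col=3): c = -0.7840 + -0.4000i → escape time 6
(row=1, col=4): c = -0.4820 + -0.4000i → escape time 6
(row=1, col=5): c = -0.1800 + -0.4000i → escape time 6
(row=2, col=0): c = -1.6900 + -1.0000i → escape time 2
(row=2, col=1): c = -1.3880 + -1.0000i → escape time 3
(row=2, col=2): c = -1.0860 + -1.0000i → escape time 3
(row=2, col=3): c = -0.7840 + -1.0000i → escape time 3
(row=2, col=4): c = -0.4820 + -1.0000i → escape time 4
(row=2, col=5): c = -0.1800 + -1.0000i → escape time 6

Answer: 466666
356666
233346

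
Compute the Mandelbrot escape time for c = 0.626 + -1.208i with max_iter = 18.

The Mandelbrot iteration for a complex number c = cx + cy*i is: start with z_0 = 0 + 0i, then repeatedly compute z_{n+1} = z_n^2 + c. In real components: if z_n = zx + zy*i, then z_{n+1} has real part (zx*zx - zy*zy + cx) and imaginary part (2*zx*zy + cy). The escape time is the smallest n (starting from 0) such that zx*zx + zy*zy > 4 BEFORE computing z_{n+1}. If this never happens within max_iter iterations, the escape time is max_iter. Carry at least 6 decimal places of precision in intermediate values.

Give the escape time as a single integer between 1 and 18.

Answer: 2

Derivation:
z_0 = 0 + 0i, c = 0.6260 + -1.2080i
Iter 1: z = 0.6260 + -1.2080i, |z|^2 = 1.8511
Iter 2: z = -0.4414 + -2.7204i, |z|^2 = 7.5955
Escaped at iteration 2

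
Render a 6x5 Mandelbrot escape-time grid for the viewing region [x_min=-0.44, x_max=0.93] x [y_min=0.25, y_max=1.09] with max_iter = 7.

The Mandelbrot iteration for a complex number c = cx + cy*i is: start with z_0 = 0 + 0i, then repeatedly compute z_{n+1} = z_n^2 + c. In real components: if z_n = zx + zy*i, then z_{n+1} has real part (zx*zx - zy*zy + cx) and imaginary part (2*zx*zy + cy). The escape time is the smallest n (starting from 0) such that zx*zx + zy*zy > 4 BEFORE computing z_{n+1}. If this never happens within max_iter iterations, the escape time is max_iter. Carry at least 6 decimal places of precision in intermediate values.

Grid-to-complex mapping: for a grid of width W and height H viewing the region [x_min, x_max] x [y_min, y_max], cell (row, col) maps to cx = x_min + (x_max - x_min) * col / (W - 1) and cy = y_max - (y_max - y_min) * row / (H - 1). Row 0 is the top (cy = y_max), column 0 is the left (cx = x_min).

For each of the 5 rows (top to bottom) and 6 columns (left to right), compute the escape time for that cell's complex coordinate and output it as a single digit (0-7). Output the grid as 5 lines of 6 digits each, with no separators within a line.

(row=0, col=0): c = -0.4400 + 1.0900i → escape time 4
(row=0, col=1): c = -0.1660 + 1.0900i → escape time 7
(row=0, col=2): c = 0.1080 + 1.0900i → escape time 4
(row=0, col=3): c = 0.3820 + 1.0900i → escape time 2
(row=0, col=4): c = 0.6560 + 1.0900i → escape time 2
(row=0, col=5): c = 0.9300 + 1.0900i → escape time 2
(row=1, col=0): c = -0.4400 + 0.8800i → escape time 5
(row=1, col=1): c = -0.1660 + 0.8800i → escape time 7
(row=1, col=2): c = 0.1080 + 0.8800i → escape time 5
(row=1, col=3): c = 0.3820 + 0.8800i → escape time 4
(row=1, col=4): c = 0.6560 + 0.8800i → escape time 2
(row=1, col=5): c = 0.9300 + 0.8800i → escape time 2
(row=2, col=0): c = -0.4400 + 0.6700i → escape time 7
(row=2, col=1): c = -0.1660 + 0.6700i → escape time 7
(row=2, col=2): c = 0.1080 + 0.6700i → escape time 7
(row=2, col=3): c = 0.3820 + 0.6700i → escape time 7
(row=2, col=4): c = 0.6560 + 0.6700i → escape time 3
(row=2, col=5): c = 0.9300 + 0.6700i → escape time 2
(row=3, col=0): c = -0.4400 + 0.4600i → escape time 7
(row=3, col=1): c = -0.1660 + 0.4600i → escape time 7
(row=3, col=2): c = 0.1080 + 0.4600i → escape time 7
(row=3, col=3): c = 0.3820 + 0.4600i → escape time 7
(row=3, col=4): c = 0.6560 + 0.4600i → escape time 3
(row=3, col=5): c = 0.9300 + 0.4600i → escape time 2
(row=4, col=0): c = -0.4400 + 0.2500i → escape time 7
(row=4, col=1): c = -0.1660 + 0.2500i → escape time 7
(row=4, col=2): c = 0.1080 + 0.2500i → escape time 7
(row=4, col=3): c = 0.3820 + 0.2500i → escape time 7
(row=4, col=4): c = 0.6560 + 0.2500i → escape time 4
(row=4, col=5): c = 0.9300 + 0.2500i → escape time 3

Answer: 474222
575422
777732
777732
777743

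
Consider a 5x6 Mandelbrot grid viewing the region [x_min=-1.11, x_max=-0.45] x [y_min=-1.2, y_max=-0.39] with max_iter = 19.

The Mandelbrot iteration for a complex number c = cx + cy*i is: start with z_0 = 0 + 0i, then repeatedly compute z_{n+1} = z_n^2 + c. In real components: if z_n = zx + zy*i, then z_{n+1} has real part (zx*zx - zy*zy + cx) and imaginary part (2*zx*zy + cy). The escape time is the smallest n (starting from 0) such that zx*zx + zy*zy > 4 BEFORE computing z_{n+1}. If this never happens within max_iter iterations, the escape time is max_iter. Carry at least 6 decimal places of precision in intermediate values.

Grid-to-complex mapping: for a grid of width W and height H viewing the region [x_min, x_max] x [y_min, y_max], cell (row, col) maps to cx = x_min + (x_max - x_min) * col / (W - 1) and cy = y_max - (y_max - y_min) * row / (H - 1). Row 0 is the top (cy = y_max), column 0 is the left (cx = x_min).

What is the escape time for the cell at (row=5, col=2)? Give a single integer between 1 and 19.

Answer: 3

Derivation:
z_0 = 0 + 0i, c = -0.7800 + -1.2000i
Iter 1: z = -0.7800 + -1.2000i, |z|^2 = 2.0484
Iter 2: z = -1.6116 + 0.6720i, |z|^2 = 3.0488
Iter 3: z = 1.3657 + -3.3660i, |z|^2 = 13.1949
Escaped at iteration 3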